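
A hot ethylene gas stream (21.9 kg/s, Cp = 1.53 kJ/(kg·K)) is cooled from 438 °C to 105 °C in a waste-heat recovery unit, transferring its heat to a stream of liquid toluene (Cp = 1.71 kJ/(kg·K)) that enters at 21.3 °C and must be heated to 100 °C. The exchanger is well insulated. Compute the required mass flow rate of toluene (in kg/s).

ṁ_c = 82.9 kg/s

Heat released by hot stream: Q = 21.9 × 1.53 × (438 − 105) = 11158 kJ/s
Energy balance on cold side (adiabatic exchanger): Q = ṁ_c·Cp_c·(T_c,out − T_c,in)
ṁ_c = 11158 / [1.71 × (100 − 21.3)] = 82.91 kg/s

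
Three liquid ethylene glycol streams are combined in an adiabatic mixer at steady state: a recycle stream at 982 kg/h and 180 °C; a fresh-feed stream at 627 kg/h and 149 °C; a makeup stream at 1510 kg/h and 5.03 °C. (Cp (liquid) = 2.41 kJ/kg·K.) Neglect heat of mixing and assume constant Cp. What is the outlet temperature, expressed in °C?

T_out = 89.1 °C

No heat crosses the boundary, so H_out = H_in.
Σ ṁᵢCp,ᵢTᵢ = 982×2.41×180 + 627×2.41×149 + 1510×2.41×5.03 = 669450
Σ ṁᵢCp,ᵢ = 982×2.41 + 627×2.41 + 1510×2.41 = 7516.8
T_out = 669450 / 7516.8 = 89.06 °C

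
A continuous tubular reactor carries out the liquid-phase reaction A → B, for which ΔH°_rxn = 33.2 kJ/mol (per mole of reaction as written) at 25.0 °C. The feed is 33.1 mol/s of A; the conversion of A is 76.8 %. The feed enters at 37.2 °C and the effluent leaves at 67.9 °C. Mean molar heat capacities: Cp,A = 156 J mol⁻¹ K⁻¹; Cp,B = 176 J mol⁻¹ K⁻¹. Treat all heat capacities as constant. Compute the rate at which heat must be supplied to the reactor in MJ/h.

Extent of reaction ξ = 0.768 × 33.1 = 25.421 mol/s
Reaction term: ξ·ΔH°_rxn = 25.421 × 33.2 = 843.97 kJ/s
Sensible, feed 37.2→25 °C: -62.996 kJ/s
Outlet flows (mol/s): A 7.6792, B 25.421
Sensible, products 25→67.9 °C: 243.33 kJ/s
Q = ΔH = 1024.3 kJ/s = 1024.3 kW
Heat supplied = 3687.5 MJ/h

Q_in = 3690 MJ/h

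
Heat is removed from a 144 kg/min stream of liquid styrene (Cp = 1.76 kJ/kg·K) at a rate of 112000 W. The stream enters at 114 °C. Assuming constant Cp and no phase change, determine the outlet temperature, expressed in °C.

T_out = 87.5 °C

Q = 112000 W = 6720 kJ/min
ΔT = Q/(ṁ·Cp) = 6720/(144×1.76) = 26.515 K
T_out = 114 − 26.515 = 87.485 °C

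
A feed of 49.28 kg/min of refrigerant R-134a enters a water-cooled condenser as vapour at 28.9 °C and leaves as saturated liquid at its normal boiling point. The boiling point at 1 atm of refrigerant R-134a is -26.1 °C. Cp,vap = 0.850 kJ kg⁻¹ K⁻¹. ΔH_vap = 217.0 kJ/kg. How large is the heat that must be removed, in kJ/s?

Q_c = 217 kJ/s

vapour 28.9→-26.1 °C: -46.75 kJ/kg
condensation at -26.1 °C: -217 kJ/kg
Δh = -46.75 + -217 = -263.75 kJ/kg
Q = ṁ·Δh = 49.28 kg/min × -263.75 kJ/kg = -12998 kJ/min
|Q| = 216.63 kW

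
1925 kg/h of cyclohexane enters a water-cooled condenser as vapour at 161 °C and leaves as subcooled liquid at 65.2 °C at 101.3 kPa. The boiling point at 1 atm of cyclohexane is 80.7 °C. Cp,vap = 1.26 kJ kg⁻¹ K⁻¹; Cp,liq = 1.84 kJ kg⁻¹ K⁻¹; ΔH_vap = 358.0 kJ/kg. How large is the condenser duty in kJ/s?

Q_c = 261 kJ/s

vapour 161→80.7 °C: -101.18 kJ/kg
condensation at 80.7 °C: -358 kJ/kg
liquid 80.7→65.2 °C: -28.52 kJ/kg
Δh = -101.18 + -358 + -28.52 = -487.7 kJ/kg
Q = ṁ·Δh = 1925 kg/h × -487.7 kJ/kg = -938820 kJ/h
|Q| = 260.78 kW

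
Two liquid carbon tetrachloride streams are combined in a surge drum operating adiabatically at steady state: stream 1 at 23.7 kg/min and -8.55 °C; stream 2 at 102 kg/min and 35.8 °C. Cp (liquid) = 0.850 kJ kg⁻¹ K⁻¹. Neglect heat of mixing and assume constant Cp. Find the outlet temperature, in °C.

Adiabatic, steady state ⇒ Σ ṁᵢCp,ᵢ(T_out − Tᵢ) = 0
Σ ṁᵢCp,ᵢTᵢ = 23.7×0.850×-8.55 + 102×0.850×35.8 = 2931.6
Σ ṁᵢCp,ᵢ = 23.7×0.850 + 102×0.850 = 106.84
T_out = 2931.6 / 106.84 = 27.438 °C

T_out = 27.4 °C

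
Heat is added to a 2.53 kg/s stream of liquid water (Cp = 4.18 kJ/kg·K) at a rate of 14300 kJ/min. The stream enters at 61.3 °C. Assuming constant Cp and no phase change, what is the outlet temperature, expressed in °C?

T_out = 83.8 °C

Q = 14300 kJ/min = 238.33 kJ/s
ΔT = Q/(ṁ·Cp) = 238.33/(2.53×4.18) = 22.537 K
T_out = 61.3 + 22.537 = 83.837 °C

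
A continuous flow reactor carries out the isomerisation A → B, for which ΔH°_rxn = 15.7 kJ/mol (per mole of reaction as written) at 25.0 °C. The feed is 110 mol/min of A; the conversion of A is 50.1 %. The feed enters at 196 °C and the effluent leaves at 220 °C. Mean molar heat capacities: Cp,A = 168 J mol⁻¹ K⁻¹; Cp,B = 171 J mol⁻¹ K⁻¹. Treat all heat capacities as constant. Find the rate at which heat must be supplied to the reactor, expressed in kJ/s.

Q_in = 22.3 kJ/s

Extent of reaction ξ = 0.501 × 110 = 55.11 mol/min
Reaction term: ξ·ΔH°_rxn = 55.11 × 15.7 = 865.23 kJ/min
Sensible, feed 196→25 °C: -3160.1 kJ/min
Outlet flows (mol/min): A 54.89, B 55.11
Sensible, products 25→220 °C: 3635.8 kJ/min
Q = ΔH = 1341 kJ/min = 22.35 kW
Heat supplied = 22.35 kJ/s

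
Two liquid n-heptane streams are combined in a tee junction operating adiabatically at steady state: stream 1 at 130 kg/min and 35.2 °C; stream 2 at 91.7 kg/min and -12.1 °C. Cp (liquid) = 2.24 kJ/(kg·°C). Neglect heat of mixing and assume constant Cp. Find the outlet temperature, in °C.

Adiabatic, steady state ⇒ Σ ṁᵢCp,ᵢ(T_out − Tᵢ) = 0
T_out = Σ ṁᵢCp,ᵢTᵢ / Σ ṁᵢCp,ᵢ
      = 7764.8 / 496.61 = 15.636 °C

T_out = 15.6 °C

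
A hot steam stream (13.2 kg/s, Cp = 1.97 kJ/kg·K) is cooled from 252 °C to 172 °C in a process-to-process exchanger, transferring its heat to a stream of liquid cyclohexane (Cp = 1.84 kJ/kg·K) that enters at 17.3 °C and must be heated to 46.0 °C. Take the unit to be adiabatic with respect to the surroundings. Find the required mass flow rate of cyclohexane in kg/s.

ṁ_c = 39.4 kg/s

Heat released by hot stream: Q = 13.2 × 1.97 × (252 − 172) = 2080.3 kJ/s
Energy balance on cold side (adiabatic exchanger): Q = ṁ_c·Cp_c·(T_c,out − T_c,in)
ṁ_c = 2080.3 / [1.84 × (46.0 − 17.3)] = 39.394 kg/s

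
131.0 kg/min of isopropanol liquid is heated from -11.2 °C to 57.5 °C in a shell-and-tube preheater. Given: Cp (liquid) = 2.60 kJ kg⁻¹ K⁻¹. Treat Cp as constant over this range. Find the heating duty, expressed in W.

Q = 390000 W

Q = ṁ·Cp·ΔT = 131.0 × 2.60 × (57.5 − -11.2) = 23399 kJ/min
Converting: 23399 / 60 s = 389.99 kW
Heating duty = 389990 W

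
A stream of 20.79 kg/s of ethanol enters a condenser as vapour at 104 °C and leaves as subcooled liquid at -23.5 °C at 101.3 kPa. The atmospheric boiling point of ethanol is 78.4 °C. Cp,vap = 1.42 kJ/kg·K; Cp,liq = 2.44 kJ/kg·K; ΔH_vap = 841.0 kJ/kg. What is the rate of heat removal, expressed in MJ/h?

Q_c = 84300 MJ/h

vapour 104→78.4 °C: -36.352 kJ/kg
condensation at 78.4 °C: -841 kJ/kg
liquid 78.4→-23.5 °C: -248.64 kJ/kg
Δh = -36.352 + -841 + -248.64 = -1126 kJ/kg
Q = ṁ·Δh = 20.79 kg/s × -1126 kJ/kg = -23409 kJ/s
|Q| = 23409 kW = 84273 MJ/h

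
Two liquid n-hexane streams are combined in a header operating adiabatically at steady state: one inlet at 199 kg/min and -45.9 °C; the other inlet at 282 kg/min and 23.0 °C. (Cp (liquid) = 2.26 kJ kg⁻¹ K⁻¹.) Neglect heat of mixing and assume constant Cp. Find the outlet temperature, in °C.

T_out = -5.51 °C

Energy balance with Q = 0: Σ ṁᵢCp,ᵢ(T_out − Tᵢ) = 0
Σ ṁᵢCp,ᵢTᵢ = 199×2.26×-45.9 + 282×2.26×23.0 = -5984.7
Σ ṁᵢCp,ᵢ = 199×2.26 + 282×2.26 = 1087.1
T_out = -5984.7 / 1087.1 = -5.5054 °C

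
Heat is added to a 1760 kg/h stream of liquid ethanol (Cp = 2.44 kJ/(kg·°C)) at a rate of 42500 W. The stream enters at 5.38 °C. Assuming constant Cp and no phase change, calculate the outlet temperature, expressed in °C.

T_out = 41.0 °C

Q = 42500 W = 153000 kJ/h
ΔT = Q/(ṁ·Cp) = 153000/(1760×2.44) = 35.628 K
T_out = 5.38 + 35.628 = 41.008 °C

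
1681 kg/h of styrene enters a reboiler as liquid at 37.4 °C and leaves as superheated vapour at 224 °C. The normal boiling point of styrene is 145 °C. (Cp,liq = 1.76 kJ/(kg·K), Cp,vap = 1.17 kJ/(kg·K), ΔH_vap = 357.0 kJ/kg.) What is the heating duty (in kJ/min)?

Q = 17900 kJ/min

liquid 37.4→145 °C: 189.38 kJ/kg
vaporisation at 145 °C: 357 kJ/kg
vapour 145→224 °C: 92.43 kJ/kg
Δh = 189.38 + 357 + 92.43 = 638.81 kJ/kg
Q = ṁ·Δh = 1681 kg/h × 638.81 kJ/kg = 1.0738e+06 kJ/h
|Q| = 298.29 kW = 17897 kJ/min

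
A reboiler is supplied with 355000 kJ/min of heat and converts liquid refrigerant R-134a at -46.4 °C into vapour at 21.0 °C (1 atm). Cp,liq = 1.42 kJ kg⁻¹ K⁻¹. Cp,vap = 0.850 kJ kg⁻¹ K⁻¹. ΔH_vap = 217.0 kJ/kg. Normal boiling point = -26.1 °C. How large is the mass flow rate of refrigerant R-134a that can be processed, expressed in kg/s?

Δh = 1.42×(-26.1−-46.4) + 217.0 + 0.850×(21.0−-26.1) = 285.86 kJ/kg
Q = 355000 kJ/min = 5916.7 kJ/s = 5916.7 kJ/s
ṁ = Q/Δh = 5916.7 / 285.86 = 20.698 kg/s

ṁ = 20.7 kg/s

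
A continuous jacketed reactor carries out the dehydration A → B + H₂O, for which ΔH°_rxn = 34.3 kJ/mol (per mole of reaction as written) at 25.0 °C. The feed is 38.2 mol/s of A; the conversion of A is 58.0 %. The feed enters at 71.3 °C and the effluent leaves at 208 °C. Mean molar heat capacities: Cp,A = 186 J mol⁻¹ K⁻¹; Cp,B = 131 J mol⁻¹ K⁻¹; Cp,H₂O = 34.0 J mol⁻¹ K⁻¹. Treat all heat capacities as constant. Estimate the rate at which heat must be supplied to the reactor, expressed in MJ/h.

Extent of reaction ξ = 0.580 × 38.2 = 22.156 mol/s
Reaction term: ξ·ΔH°_rxn = 22.156 × 34.3 = 759.95 kJ/s
Sensible, feed 71.3→25 °C: -328.97 kJ/s
Outlet flows (mol/s): A 16.044, B 22.156, H₂O 22.156
Sensible, products 25→208 °C: 1215.1 kJ/s
Q = ΔH = 1646.1 kJ/s = 1646.1 kW
Heat supplied = 5925.9 MJ/h

Q_in = 5930 MJ/h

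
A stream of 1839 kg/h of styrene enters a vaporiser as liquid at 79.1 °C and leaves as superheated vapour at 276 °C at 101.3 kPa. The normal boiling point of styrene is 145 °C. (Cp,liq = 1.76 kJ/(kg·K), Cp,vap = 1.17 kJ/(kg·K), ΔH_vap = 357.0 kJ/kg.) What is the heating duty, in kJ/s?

Q = 320 kJ/s

liquid 79.1→145 °C: 115.98 kJ/kg
vaporisation at 145 °C: 357 kJ/kg
vapour 145→276 °C: 153.27 kJ/kg
Δh = 115.98 + 357 + 153.27 = 626.25 kJ/kg
Q = ṁ·Δh = 1839 kg/h × 626.25 kJ/kg = 1.1517e+06 kJ/h
|Q| = 319.91 kW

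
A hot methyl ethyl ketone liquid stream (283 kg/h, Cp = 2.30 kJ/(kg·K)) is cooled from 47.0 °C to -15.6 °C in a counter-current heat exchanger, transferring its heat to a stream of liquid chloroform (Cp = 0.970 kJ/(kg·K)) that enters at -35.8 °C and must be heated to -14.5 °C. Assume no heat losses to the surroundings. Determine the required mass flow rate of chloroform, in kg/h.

ṁ_c = 1970 kg/h

Heat released by hot stream: Q = 283 × 2.30 × (47.0 − -15.6) = 40746 kJ/h
Energy balance on cold side (adiabatic exchanger): Q = ṁ_c·Cp_c·(T_c,out − T_c,in)
ṁ_c = 40746 / [0.970 × (-14.5 − -35.8)] = 1972.1 kg/h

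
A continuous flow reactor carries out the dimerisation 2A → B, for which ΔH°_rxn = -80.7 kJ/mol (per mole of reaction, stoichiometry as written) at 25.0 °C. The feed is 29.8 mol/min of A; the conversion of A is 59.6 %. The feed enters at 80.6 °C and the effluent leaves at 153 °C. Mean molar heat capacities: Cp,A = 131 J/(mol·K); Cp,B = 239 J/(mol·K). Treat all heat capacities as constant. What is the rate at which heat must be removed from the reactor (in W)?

Extent of reaction ξ = 0.596 × 29.8 / 2 = 8.8804 mol/min
Reaction term: ξ·ΔH°_rxn = 8.8804 × -80.7 = -716.65 kJ/min
Sensible, feed 80.6→25 °C: -217.05 kJ/min
Outlet flows (mol/min): A 12.039, B 8.8804
Sensible, products 25→153 °C: 473.54 kJ/min
Q = ΔH = -460.16 kJ/min = -7.6693 kW
Heat removed = 7669.3 W

Q_out = 7670 W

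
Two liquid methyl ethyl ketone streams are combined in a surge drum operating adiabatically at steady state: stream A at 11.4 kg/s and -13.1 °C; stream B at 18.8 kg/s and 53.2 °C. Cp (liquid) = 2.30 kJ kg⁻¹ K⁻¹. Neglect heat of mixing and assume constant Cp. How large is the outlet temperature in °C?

T_out = 28.2 °C

Adiabatic, steady state ⇒ Σ ṁᵢCp,ᵢ(T_out − Tᵢ) = 0
Σ ṁᵢCp,ᵢTᵢ = 11.4×2.30×-13.1 + 18.8×2.30×53.2 = 1956.9
Σ ṁᵢCp,ᵢ = 11.4×2.30 + 18.8×2.30 = 69.46
T_out = 1956.9 / 69.46 = 28.173 °C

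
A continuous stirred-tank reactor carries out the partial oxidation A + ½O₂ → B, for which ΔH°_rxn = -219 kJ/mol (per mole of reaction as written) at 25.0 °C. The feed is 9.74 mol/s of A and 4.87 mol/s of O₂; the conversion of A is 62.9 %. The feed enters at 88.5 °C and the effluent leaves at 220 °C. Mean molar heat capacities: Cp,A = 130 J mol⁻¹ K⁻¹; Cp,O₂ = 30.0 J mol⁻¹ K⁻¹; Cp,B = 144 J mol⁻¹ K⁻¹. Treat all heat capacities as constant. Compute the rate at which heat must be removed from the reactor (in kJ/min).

Q_out = 69400 kJ/min

Extent of reaction ξ = 0.629 × 9.74 = 6.1265 mol/s
Reaction term: ξ·ΔH°_rxn = 6.1265 × -219 = -1341.7 kJ/s
Sensible, feed 88.5→25 °C: -89.681 kJ/s
Outlet flows (mol/s): A 3.6135, O₂ 1.8068, B 6.1265
Sensible, products 25→220 °C: 274.2 kJ/s
Q = ΔH = -1157.2 kJ/s = -1157.2 kW
Heat removed = 69430 kJ/min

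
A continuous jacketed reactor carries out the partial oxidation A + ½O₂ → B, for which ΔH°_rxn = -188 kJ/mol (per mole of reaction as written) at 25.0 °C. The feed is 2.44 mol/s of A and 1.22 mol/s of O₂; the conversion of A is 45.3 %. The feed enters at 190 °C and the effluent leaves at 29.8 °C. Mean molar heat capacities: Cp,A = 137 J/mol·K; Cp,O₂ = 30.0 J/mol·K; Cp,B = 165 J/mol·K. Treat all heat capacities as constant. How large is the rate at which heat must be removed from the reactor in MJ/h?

Extent of reaction ξ = 0.453 × 2.44 = 1.1053 mol/s
Reaction term: ξ·ΔH°_rxn = 1.1053 × -188 = -207.8 kJ/s
Sensible, feed 190→25 °C: -61.195 kJ/s
Outlet flows (mol/s): A 1.3347, O₂ 0.66734, B 1.1053
Sensible, products 25→29.8 °C: 1.8492 kJ/s
Q = ΔH = -267.15 kJ/s = -267.15 kW
Heat removed = 961.73 MJ/h

Q_out = 962 MJ/h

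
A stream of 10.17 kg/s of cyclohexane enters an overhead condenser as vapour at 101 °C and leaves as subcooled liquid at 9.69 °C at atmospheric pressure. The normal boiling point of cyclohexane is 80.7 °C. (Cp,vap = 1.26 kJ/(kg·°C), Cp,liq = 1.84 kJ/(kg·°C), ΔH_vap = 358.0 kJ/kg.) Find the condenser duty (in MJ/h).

Q_c = 18800 MJ/h

vapour 101→80.7 °C: -25.578 kJ/kg
condensation at 80.7 °C: -358 kJ/kg
liquid 80.7→9.69 °C: -130.66 kJ/kg
Δh = -25.578 + -358 + -130.66 = -514.24 kJ/kg
Q = ṁ·Δh = 10.17 kg/s × -514.24 kJ/kg = -5229.8 kJ/s
|Q| = 5229.8 kW = 18827 MJ/h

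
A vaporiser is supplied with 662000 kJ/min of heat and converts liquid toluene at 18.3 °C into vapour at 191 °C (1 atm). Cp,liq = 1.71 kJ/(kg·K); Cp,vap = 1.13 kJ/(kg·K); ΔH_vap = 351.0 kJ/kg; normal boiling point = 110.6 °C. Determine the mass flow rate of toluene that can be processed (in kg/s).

Δh = 1.71×(110.6−18.3) + 351.0 + 1.13×(191−110.6) = 599.68 kJ/kg
Q = 662000 kJ/min = 11033 kJ/s = 11033 kJ/s
ṁ = Q/Δh = 11033 / 599.68 = 18.399 kg/s

ṁ = 18.4 kg/s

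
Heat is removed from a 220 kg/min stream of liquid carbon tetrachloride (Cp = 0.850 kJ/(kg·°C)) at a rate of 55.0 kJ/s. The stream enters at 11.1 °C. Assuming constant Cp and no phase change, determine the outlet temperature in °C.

Q = 55.0 kJ/s = 3300 kJ/min
ΔT = Q/(ṁ·Cp) = 3300/(220×0.850) = 17.647 K
T_out = 11.1 − 17.647 = -6.5471 °C

T_out = -6.55 °C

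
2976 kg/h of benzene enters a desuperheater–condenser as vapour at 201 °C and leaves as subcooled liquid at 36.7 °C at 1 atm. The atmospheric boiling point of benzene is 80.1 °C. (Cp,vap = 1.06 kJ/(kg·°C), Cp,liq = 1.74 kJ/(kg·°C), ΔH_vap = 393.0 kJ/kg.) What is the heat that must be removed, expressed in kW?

vapour 201→80.1 °C: -128.15 kJ/kg
condensation at 80.1 °C: -393 kJ/kg
liquid 80.1→36.7 °C: -75.516 kJ/kg
Δh = -128.15 + -393 + -75.516 = -596.67 kJ/kg
Q = ṁ·Δh = 2976 kg/h × -596.67 kJ/kg = -1.7757e+06 kJ/h
|Q| = 493.25 kW

Q_c = 493 kW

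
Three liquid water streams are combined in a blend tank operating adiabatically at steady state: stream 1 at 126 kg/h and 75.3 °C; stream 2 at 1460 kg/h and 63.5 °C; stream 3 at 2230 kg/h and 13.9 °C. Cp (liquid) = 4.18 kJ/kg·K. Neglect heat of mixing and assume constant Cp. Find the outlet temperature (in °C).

T_out = 34.9 °C

No heat crosses the boundary, so H_out = H_in.
Σ ṁᵢCp,ᵢTᵢ = 126×4.18×75.3 + 1460×4.18×63.5 + 2230×4.18×13.9 = 556750
Σ ṁᵢCp,ᵢ = 126×4.18 + 1460×4.18 + 2230×4.18 = 15951
T_out = 556750 / 15951 = 34.904 °C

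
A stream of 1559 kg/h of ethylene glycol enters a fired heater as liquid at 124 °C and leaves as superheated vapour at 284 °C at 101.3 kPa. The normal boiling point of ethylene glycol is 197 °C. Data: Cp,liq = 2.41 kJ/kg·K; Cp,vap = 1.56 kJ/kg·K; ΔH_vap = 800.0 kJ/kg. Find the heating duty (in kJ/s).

liquid 124→197 °C: 175.93 kJ/kg
vaporisation at 197 °C: 800 kJ/kg
vapour 197→284 °C: 135.72 kJ/kg
Δh = 175.93 + 800 + 135.72 = 1111.7 kJ/kg
Q = ṁ·Δh = 1559 kg/h × 1111.7 kJ/kg = 1.7331e+06 kJ/h
|Q| = 481.41 kW

Q = 481 kJ/s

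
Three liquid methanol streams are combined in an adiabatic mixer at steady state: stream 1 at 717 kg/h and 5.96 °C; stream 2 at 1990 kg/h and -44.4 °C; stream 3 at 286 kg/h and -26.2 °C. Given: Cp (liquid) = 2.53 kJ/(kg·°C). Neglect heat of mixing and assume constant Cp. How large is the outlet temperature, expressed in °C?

Adiabatic, steady state ⇒ Σ ṁᵢCp,ᵢ(T_out − Tᵢ) = 0
Σ ṁᵢCp,ᵢTᵢ = 717×2.53×5.96 + 1990×2.53×-44.4 + 286×2.53×-26.2 = -231690
Σ ṁᵢCp,ᵢ = 717×2.53 + 1990×2.53 + 286×2.53 = 7572.3
T_out = -231690 / 7572.3 = -30.597 °C

T_out = -30.6 °C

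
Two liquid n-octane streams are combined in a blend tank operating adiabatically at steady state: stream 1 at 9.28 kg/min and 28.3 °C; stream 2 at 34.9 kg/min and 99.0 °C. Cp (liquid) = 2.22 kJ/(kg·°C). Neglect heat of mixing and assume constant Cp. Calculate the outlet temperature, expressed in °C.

Adiabatic, steady state ⇒ Σ ṁᵢCp,ᵢ(T_out − Tᵢ) = 0
T_out = Σ ṁᵢCp,ᵢTᵢ / Σ ṁᵢCp,ᵢ
      = 8253.3 / 98.08 = 84.149 °C

T_out = 84.1 °C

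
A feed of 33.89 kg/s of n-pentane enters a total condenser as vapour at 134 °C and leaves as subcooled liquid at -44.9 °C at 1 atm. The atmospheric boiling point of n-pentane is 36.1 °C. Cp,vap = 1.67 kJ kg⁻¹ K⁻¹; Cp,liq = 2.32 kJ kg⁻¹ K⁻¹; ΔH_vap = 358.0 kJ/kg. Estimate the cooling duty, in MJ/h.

Q_c = 86600 MJ/h

vapour 134→36.1 °C: -163.49 kJ/kg
condensation at 36.1 °C: -358 kJ/kg
liquid 36.1→-44.9 °C: -187.92 kJ/kg
Δh = -163.49 + -358 + -187.92 = -709.41 kJ/kg
Q = ṁ·Δh = 33.89 kg/s × -709.41 kJ/kg = -24042 kJ/s
|Q| = 24042 kW = 86551 MJ/h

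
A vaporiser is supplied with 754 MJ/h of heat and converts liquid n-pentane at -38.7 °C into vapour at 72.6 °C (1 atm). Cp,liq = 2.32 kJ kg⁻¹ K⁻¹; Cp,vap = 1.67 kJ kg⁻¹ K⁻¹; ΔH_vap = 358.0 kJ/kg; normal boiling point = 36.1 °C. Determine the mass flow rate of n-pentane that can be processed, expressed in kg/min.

Δh = 2.32×(36.1−-38.7) + 358.0 + 1.67×(72.6−36.1) = 592.49 kJ/kg
Q = 754 MJ/h = 209.44 kJ/s = 12567 kJ/min
ṁ = Q/Δh = 12567 / 592.49 = 21.21 kg/min

ṁ = 21.2 kg/min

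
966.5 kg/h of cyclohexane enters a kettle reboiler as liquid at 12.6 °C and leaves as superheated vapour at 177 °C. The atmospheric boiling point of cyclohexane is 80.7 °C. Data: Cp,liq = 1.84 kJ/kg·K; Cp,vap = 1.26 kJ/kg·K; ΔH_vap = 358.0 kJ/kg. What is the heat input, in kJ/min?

Q = 9740 kJ/min

liquid 12.6→80.7 °C: 125.3 kJ/kg
vaporisation at 80.7 °C: 358 kJ/kg
vapour 80.7→177 °C: 121.34 kJ/kg
Δh = 125.3 + 358 + 121.34 = 604.64 kJ/kg
Q = ṁ·Δh = 966.5 kg/h × 604.64 kJ/kg = 584390 kJ/h
|Q| = 162.33 kW = 9739.8 kJ/min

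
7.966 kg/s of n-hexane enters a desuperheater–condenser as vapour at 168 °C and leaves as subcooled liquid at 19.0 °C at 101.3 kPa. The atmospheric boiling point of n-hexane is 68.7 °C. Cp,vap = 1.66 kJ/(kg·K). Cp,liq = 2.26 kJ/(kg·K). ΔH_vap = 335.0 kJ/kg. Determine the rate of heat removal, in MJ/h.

vapour 168→68.7 °C: -164.84 kJ/kg
condensation at 68.7 °C: -335 kJ/kg
liquid 68.7→19.0 °C: -112.32 kJ/kg
Δh = -164.84 + -335 + -112.32 = -612.16 kJ/kg
Q = ṁ·Δh = 7.966 kg/s × -612.16 kJ/kg = -4876.5 kJ/s
|Q| = 4876.5 kW = 17555 MJ/h

Q_c = 17600 MJ/h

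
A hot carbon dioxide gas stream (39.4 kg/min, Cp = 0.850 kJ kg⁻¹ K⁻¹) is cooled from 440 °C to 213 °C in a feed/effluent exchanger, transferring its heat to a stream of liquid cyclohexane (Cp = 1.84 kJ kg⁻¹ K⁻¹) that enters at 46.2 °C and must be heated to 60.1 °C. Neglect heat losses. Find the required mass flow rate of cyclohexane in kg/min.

ṁ_c = 297 kg/min

Heat released by hot stream: Q = 39.4 × 0.850 × (440 − 213) = 7602.2 kJ/min
Energy balance on cold side (adiabatic exchanger): Q = ṁ_c·Cp_c·(T_c,out − T_c,in)
ṁ_c = 7602.2 / [1.84 × (60.1 − 46.2)] = 297.24 kg/min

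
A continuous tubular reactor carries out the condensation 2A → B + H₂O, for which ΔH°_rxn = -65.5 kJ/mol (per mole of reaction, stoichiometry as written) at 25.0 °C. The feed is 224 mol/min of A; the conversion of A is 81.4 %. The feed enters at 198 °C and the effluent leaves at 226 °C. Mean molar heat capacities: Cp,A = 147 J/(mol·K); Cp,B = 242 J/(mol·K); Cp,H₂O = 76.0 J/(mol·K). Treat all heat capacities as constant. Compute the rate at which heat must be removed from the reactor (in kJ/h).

Extent of reaction ξ = 0.814 × 224 / 2 = 91.168 mol/min
Reaction term: ξ·ΔH°_rxn = 91.168 × -65.5 = -5971.5 kJ/min
Sensible, feed 198→25 °C: -5696.5 kJ/min
Outlet flows (mol/min): A 41.664, B 91.168, H₂O 91.168
Sensible, products 25→226 °C: 7058.3 kJ/min
Q = ΔH = -4609.7 kJ/min = -76.829 kW
Heat removed = 276580 kJ/h

Q_out = 277000 kJ/h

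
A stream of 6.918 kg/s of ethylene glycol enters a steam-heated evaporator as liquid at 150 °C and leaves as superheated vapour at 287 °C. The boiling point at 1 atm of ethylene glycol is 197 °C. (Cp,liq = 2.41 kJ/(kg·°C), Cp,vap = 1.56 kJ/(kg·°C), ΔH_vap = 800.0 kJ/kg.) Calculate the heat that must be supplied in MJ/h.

Q = 26200 MJ/h

liquid 150→197 °C: 113.27 kJ/kg
vaporisation at 197 °C: 800 kJ/kg
vapour 197→287 °C: 140.4 kJ/kg
Δh = 113.27 + 800 + 140.4 = 1053.7 kJ/kg
Q = ṁ·Δh = 6.918 kg/s × 1053.7 kJ/kg = 7289.3 kJ/s
|Q| = 7289.3 kW = 26241 MJ/h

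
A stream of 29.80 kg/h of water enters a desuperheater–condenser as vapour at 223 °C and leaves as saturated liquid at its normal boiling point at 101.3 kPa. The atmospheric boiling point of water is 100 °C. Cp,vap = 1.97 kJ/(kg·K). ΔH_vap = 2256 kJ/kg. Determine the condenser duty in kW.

vapour 223→100 °C: -242.31 kJ/kg
condensation at 100 °C: -2256 kJ/kg
Δh = -242.31 + -2256 = -2498.3 kJ/kg
Q = ṁ·Δh = 29.80 kg/h × -2498.3 kJ/kg = -74450 kJ/h
|Q| = 20.68 kW

Q_c = 20.7 kW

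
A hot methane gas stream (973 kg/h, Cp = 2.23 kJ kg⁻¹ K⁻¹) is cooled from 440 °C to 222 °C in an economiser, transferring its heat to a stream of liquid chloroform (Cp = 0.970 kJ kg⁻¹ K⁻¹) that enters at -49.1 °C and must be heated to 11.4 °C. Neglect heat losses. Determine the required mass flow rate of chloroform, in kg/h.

ṁ_c = 8060 kg/h

Heat released by hot stream: Q = 973 × 2.23 × (440 − 222) = 473010 kJ/h
Energy balance on cold side (adiabatic exchanger): Q = ṁ_c·Cp_c·(T_c,out − T_c,in)
ṁ_c = 473010 / [0.970 × (11.4 − -49.1)] = 8060.2 kg/h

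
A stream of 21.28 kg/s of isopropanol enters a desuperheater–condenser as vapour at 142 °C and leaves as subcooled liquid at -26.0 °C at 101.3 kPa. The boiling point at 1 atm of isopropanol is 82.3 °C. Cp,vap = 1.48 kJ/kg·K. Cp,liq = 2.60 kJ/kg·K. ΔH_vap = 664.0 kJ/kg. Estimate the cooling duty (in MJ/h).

Q_c = 79200 MJ/h

vapour 142→82.3 °C: -88.356 kJ/kg
condensation at 82.3 °C: -664 kJ/kg
liquid 82.3→-26.0 °C: -281.58 kJ/kg
Δh = -88.356 + -664 + -281.58 = -1033.9 kJ/kg
Q = ṁ·Δh = 21.28 kg/s × -1033.9 kJ/kg = -22002 kJ/s
|Q| = 22002 kW = 79208 MJ/h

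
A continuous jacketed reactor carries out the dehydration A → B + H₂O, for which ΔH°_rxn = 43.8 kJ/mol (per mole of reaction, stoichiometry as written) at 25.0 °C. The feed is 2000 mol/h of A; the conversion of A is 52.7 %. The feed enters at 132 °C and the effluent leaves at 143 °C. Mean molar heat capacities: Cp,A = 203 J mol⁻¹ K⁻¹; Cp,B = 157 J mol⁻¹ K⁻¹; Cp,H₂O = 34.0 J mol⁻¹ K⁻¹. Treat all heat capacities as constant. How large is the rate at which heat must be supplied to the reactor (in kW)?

Q_in = 13.6 kW

Extent of reaction ξ = 0.527 × 2000 = 1054 mol/h
Reaction term: ξ·ΔH°_rxn = 1054 × 43.8 = 46165 kJ/h
Sensible, feed 132→25 °C: -43442 kJ/h
Outlet flows (mol/h): A 946, B 1054, H₂O 1054
Sensible, products 25→143 °C: 46416 kJ/h
Q = ΔH = 49139 kJ/h = 13.65 kW
Heat supplied = 13.65 kW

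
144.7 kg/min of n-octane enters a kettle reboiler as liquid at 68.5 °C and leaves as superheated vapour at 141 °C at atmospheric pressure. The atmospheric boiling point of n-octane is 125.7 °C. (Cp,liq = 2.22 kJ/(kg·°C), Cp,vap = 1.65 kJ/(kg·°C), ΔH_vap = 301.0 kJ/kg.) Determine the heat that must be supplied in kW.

Q = 1090 kW

liquid 68.5→125.7 °C: 126.98 kJ/kg
vaporisation at 125.7 °C: 301 kJ/kg
vapour 125.7→141 °C: 25.245 kJ/kg
Δh = 126.98 + 301 + 25.245 = 453.23 kJ/kg
Q = ṁ·Δh = 144.7 kg/min × 453.23 kJ/kg = 65582 kJ/min
|Q| = 1093 kW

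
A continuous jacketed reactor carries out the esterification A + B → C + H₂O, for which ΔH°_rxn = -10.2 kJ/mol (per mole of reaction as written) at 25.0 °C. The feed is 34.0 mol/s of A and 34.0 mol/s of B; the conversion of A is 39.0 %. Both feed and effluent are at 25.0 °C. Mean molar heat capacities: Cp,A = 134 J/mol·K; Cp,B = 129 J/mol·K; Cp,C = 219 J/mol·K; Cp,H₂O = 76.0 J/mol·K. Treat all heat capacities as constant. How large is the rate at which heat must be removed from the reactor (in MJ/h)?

Q_out = 487 MJ/h

Extent of reaction ξ = 0.390 × 34.0 = 13.26 mol/s
Reaction term: ξ·ΔH°_rxn = 13.26 × -10.2 = -135.25 kJ/s
Q = ΔH = -135.25 kJ/s = -135.25 kW
Heat removed = 486.91 MJ/h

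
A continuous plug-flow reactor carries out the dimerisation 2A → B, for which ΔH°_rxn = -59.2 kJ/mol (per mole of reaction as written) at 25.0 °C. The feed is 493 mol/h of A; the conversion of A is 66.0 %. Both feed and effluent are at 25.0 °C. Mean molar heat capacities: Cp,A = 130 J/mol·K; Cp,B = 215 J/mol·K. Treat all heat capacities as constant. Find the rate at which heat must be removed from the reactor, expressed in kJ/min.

Extent of reaction ξ = 0.660 × 493 / 2 = 162.69 mol/h
Reaction term: ξ·ΔH°_rxn = 162.69 × -59.2 = -9631.2 kJ/h
Q = ΔH = -9631.2 kJ/h = -2.6753 kW
Heat removed = 160.52 kJ/min

Q_out = 161 kJ/min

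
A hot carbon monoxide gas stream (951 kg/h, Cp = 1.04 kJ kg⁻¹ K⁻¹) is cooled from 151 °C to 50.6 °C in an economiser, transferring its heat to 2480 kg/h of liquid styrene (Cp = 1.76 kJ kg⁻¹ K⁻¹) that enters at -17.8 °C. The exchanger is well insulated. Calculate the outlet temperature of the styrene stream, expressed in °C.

Heat released by hot stream: Q = 951 × 1.04 × (151 − 50.6) = 99300 kJ/h
Energy balance on cold side (adiabatic exchanger): Q = ṁ_c·Cp_c·(T_c,out − T_c,in)
T_c,out = -17.8 + 99300/(2480 × 1.76) = 4.9501 °C

T_c,out = 4.95 °C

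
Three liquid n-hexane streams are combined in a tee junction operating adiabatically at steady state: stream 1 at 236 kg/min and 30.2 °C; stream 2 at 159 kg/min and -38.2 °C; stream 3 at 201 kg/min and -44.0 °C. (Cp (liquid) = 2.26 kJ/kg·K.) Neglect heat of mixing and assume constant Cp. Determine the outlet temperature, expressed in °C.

Adiabatic, steady state ⇒ Σ ṁᵢCp,ᵢ(T_out − Tᵢ) = 0
Σ ṁᵢCp,ᵢTᵢ = 236×2.26×30.2 + 159×2.26×-38.2 + 201×2.26×-44.0 = -17607
Σ ṁᵢCp,ᵢ = 236×2.26 + 159×2.26 + 201×2.26 = 1347
T_out = -17607 / 1347 = -13.071 °C

T_out = -13.1 °C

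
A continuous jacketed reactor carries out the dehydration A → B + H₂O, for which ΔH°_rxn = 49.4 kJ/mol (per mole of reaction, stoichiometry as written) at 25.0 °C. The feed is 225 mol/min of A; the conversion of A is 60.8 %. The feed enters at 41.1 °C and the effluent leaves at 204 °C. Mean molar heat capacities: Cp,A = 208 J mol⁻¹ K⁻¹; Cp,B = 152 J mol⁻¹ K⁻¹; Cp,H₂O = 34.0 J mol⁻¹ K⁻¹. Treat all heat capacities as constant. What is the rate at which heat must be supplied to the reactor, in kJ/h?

Extent of reaction ξ = 0.608 × 225 = 136.8 mol/min
Reaction term: ξ·ΔH°_rxn = 136.8 × 49.4 = 6757.9 kJ/min
Sensible, feed 41.1→25 °C: -753.48 kJ/min
Outlet flows (mol/min): A 88.2, B 136.8, H₂O 136.8
Sensible, products 25→204 °C: 7838.5 kJ/min
Q = ΔH = 13843 kJ/min = 230.72 kW
Heat supplied = 830580 kJ/h

Q_in = 831000 kJ/h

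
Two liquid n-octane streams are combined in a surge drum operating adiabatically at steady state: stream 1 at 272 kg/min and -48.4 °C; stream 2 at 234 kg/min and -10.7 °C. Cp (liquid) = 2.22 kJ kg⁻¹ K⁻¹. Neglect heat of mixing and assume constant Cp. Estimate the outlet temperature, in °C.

T_out = -31.0 °C

No heat crosses the boundary, so H_out = H_in.
Σ ṁᵢCp,ᵢTᵢ = 272×2.22×-48.4 + 234×2.22×-10.7 = -34784
Σ ṁᵢCp,ᵢ = 272×2.22 + 234×2.22 = 1123.3
T_out = -34784 / 1123.3 = -30.966 °C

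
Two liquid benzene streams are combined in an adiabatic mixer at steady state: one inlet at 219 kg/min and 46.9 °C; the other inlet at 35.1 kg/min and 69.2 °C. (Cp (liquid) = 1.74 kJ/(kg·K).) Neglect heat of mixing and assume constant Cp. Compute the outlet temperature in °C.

Energy balance with Q = 0: Σ ṁᵢCp,ᵢ(T_out − Tᵢ) = 0
Σ ṁᵢCp,ᵢTᵢ = 219×1.74×46.9 + 35.1×1.74×69.2 = 22098
Σ ṁᵢCp,ᵢ = 219×1.74 + 35.1×1.74 = 442.13
T_out = 22098 / 442.13 = 49.98 °C

T_out = 50.0 °C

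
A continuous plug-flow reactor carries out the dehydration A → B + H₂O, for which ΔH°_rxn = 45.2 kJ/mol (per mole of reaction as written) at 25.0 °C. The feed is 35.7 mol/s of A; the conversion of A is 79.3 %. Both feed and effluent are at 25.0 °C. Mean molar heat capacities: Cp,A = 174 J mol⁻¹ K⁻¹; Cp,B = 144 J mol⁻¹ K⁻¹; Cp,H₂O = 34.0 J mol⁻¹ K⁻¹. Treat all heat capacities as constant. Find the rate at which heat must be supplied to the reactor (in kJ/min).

Q_in = 76800 kJ/min

Extent of reaction ξ = 0.793 × 35.7 = 28.31 mol/s
Reaction term: ξ·ΔH°_rxn = 28.31 × 45.2 = 1279.6 kJ/s
Q = ΔH = 1279.6 kJ/s = 1279.6 kW
Heat supplied = 76777 kJ/min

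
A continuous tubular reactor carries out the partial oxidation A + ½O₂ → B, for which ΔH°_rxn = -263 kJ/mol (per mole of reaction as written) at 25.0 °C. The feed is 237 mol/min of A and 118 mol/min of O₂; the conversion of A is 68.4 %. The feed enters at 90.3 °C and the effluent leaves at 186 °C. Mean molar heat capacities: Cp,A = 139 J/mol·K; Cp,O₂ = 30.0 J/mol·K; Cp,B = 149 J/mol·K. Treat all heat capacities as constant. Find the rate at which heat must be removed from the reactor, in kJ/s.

Extent of reaction ξ = 0.684 × 237 = 162.11 mol/min
Reaction term: ξ·ΔH°_rxn = 162.11 × -263 = -42634 kJ/min
Sensible, feed 90.3→25 °C: -2382.3 kJ/min
Outlet flows (mol/min): A 74.892, O₂ 36.946, B 162.11
Sensible, products 25→186 °C: 5743.3 kJ/min
Q = ΔH = -39273 kJ/min = -654.56 kW
Heat removed = 654.56 kJ/s

Q_out = 655 kJ/s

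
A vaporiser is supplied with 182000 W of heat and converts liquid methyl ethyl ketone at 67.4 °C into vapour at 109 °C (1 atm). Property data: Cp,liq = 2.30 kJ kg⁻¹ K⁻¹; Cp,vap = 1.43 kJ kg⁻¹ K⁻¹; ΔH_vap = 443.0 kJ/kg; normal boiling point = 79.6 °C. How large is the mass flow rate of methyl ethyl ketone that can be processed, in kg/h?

ṁ = 1280 kg/h

Δh = 2.30×(79.6−67.4) + 443.0 + 1.43×(109−79.6) = 513.1 kJ/kg
Q = 182000 W = 182 kJ/s = 655200 kJ/h
ṁ = Q/Δh = 655200 / 513.1 = 1276.9 kg/h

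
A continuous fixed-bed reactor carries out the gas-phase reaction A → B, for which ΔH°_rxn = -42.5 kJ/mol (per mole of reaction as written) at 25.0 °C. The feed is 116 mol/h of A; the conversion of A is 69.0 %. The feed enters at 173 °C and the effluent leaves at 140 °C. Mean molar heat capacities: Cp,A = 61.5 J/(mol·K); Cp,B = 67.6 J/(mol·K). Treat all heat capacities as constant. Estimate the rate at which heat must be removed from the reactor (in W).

Extent of reaction ξ = 0.690 × 116 = 80.04 mol/h
Reaction term: ξ·ΔH°_rxn = 80.04 × -42.5 = -3401.7 kJ/h
Sensible, feed 173→25 °C: -1055.8 kJ/h
Outlet flows (mol/h): A 35.96, B 80.04
Sensible, products 25→140 °C: 876.56 kJ/h
Q = ΔH = -3581 kJ/h = -0.99471 kW
Heat removed = 994.71 W

Q_out = 995 W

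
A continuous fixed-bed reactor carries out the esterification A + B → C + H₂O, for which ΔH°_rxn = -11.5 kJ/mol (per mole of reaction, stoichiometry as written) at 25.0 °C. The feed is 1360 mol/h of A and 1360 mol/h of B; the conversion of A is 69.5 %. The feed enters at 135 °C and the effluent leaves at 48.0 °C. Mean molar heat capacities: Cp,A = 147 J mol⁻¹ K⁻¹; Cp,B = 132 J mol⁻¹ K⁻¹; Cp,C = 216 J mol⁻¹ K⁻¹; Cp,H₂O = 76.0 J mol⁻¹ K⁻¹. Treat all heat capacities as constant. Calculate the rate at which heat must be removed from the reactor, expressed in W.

Extent of reaction ξ = 0.695 × 1360 = 945.2 mol/h
Reaction term: ξ·ΔH°_rxn = 945.2 × -11.5 = -10870 kJ/h
Sensible, feed 135→25 °C: -41738 kJ/h
Outlet flows (mol/h): A 414.8, B 414.8, C 945.2, H₂O 945.2
Sensible, products 25→48.0 °C: 9009.7 kJ/h
Q = ΔH = -43598 kJ/h = -12.111 kW
Heat removed = 12111 W

Q_out = 12100 W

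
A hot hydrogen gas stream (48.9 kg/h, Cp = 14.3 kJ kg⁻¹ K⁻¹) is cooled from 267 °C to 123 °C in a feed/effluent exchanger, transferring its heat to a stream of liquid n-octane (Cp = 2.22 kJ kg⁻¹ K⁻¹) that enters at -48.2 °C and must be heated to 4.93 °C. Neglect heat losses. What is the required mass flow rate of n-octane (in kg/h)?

ṁ_c = 854 kg/h

Heat released by hot stream: Q = 48.9 × 14.3 × (267 − 123) = 100690 kJ/h
Energy balance on cold side (adiabatic exchanger): Q = ṁ_c·Cp_c·(T_c,out − T_c,in)
ṁ_c = 100690 / [2.22 × (4.93 − -48.2)] = 853.72 kg/h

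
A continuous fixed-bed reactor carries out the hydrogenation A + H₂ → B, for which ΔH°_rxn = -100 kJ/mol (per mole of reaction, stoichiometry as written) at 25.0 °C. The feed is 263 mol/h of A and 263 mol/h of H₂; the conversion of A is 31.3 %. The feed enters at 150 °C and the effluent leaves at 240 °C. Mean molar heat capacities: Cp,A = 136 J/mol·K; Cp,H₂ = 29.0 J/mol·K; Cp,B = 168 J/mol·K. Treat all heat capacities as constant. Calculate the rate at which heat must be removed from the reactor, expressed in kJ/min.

Q_out = 71.2 kJ/min

Extent of reaction ξ = 0.313 × 263 = 82.319 mol/h
Reaction term: ξ·ΔH°_rxn = 82.319 × -100 = -8231.9 kJ/h
Sensible, feed 150→25 °C: -5424.4 kJ/h
Outlet flows (mol/h): A 180.68, H₂ 180.68, B 82.319
Sensible, products 25→240 °C: 9383 kJ/h
Q = ΔH = -4273.3 kJ/h = -1.187 kW
Heat removed = 71.221 kJ/min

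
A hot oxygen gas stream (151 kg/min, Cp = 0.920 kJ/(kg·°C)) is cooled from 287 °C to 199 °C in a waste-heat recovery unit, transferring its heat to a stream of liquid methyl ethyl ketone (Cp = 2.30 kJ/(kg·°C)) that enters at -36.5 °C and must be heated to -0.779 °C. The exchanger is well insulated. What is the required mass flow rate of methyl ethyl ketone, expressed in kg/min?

ṁ_c = 149 kg/min

Heat released by hot stream: Q = 151 × 0.920 × (287 − 199) = 12225 kJ/min
Energy balance on cold side (adiabatic exchanger): Q = ṁ_c·Cp_c·(T_c,out − T_c,in)
ṁ_c = 12225 / [2.30 × (-0.779 − -36.5)] = 148.8 kg/min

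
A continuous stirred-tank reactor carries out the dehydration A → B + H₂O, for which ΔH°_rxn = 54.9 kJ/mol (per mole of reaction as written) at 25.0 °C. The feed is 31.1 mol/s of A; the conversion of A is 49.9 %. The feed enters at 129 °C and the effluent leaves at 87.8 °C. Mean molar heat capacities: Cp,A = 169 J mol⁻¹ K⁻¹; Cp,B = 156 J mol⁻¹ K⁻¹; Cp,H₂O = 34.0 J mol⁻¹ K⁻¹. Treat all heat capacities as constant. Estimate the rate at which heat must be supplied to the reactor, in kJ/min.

Q_in = 39400 kJ/min

Extent of reaction ξ = 0.499 × 31.1 = 15.519 mol/s
Reaction term: ξ·ΔH°_rxn = 15.519 × 54.9 = 851.99 kJ/s
Sensible, feed 129→25 °C: -546.61 kJ/s
Outlet flows (mol/s): A 15.581, B 15.519, H₂O 15.519
Sensible, products 25→87.8 °C: 350.54 kJ/s
Q = ΔH = 655.91 kJ/s = 655.91 kW
Heat supplied = 39355 kJ/min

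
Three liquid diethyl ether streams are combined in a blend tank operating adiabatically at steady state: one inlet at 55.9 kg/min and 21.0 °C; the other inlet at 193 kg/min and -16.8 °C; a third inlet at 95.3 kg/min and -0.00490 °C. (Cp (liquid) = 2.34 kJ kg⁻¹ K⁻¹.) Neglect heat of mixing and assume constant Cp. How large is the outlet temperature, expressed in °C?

T_out = -6.01 °C

Adiabatic, steady state ⇒ Σ ṁᵢCp,ᵢ(T_out − Tᵢ) = 0
T_out = Σ ṁᵢCp,ᵢTᵢ / Σ ṁᵢCp,ᵢ
      = -4841.4 / 805.43 = -6.0109 °C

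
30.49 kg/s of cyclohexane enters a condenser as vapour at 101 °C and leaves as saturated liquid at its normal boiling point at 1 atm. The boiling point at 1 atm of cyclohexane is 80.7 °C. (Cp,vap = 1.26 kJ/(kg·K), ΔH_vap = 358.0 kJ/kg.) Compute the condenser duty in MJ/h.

vapour 101→80.7 °C: -25.578 kJ/kg
condensation at 80.7 °C: -358 kJ/kg
Δh = -25.578 + -358 = -383.58 kJ/kg
Q = ṁ·Δh = 30.49 kg/s × -383.58 kJ/kg = -11695 kJ/s
|Q| = 11695 kW = 42103 MJ/h

Q_c = 42100 MJ/h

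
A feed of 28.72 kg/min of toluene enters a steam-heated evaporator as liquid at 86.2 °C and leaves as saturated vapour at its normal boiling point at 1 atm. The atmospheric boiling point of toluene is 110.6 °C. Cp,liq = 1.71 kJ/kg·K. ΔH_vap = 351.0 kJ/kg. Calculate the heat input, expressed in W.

liquid 86.2→110.6 °C: 41.724 kJ/kg
vaporisation at 110.6 °C: 351 kJ/kg
Δh = 41.724 + 351 = 392.72 kJ/kg
Q = ṁ·Δh = 28.72 kg/min × 392.72 kJ/kg = 11279 kJ/min
|Q| = 187.98 kW = 187980 W

Q = 188000 W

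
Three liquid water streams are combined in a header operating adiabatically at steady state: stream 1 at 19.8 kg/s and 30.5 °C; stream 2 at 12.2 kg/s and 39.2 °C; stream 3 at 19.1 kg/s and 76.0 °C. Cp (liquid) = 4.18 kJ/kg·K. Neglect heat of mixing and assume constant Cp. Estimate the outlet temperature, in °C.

Energy balance with Q = 0: Σ ṁᵢCp,ᵢ(T_out − Tᵢ) = 0
Σ ṁᵢCp,ᵢTᵢ = 19.8×4.18×30.5 + 12.2×4.18×39.2 + 19.1×4.18×76.0 = 10591
Σ ṁᵢCp,ᵢ = 19.8×4.18 + 12.2×4.18 + 19.1×4.18 = 213.6
T_out = 10591 / 213.6 = 49.584 °C

T_out = 49.6 °C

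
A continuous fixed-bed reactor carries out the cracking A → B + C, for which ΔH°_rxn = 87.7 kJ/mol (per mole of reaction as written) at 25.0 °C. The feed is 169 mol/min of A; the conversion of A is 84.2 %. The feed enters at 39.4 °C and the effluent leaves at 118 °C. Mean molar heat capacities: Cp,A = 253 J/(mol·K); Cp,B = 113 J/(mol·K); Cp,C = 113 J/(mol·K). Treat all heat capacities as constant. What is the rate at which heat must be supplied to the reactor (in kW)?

Q_in = 258 kW

Extent of reaction ξ = 0.842 × 169 = 142.3 mol/min
Reaction term: ξ·ΔH°_rxn = 142.3 × 87.7 = 12480 kJ/min
Sensible, feed 39.4→25 °C: -615.7 kJ/min
Outlet flows (mol/min): A 26.702, B 142.3, C 142.3
Sensible, products 25→118 °C: 3619.1 kJ/min
Q = ΔH = 15483 kJ/min = 258.05 kW
Heat supplied = 258.05 kW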